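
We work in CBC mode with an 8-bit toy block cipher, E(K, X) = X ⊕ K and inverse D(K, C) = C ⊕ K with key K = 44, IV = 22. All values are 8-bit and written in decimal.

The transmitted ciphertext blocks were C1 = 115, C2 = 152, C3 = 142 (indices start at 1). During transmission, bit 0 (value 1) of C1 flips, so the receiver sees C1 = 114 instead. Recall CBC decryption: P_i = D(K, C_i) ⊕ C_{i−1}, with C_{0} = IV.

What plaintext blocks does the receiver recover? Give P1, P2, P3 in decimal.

P1 = 72, P2 = 198, P3 = 58

Only C1 changed, to 114. In CBC, a change in C_i garbles P_i and flips the same bit in P_{i+1}. Decrypting the received ciphertext:
P1: D(K, 114) = 94; 94 ⊕ 22 = 72.
P2: D(K, 152) = 180; 180 ⊕ 114 = 198.
P3: D(K, 142) = 162; 162 ⊕ 152 = 58.
Blocks that differ from the original plaintext: P1, P2.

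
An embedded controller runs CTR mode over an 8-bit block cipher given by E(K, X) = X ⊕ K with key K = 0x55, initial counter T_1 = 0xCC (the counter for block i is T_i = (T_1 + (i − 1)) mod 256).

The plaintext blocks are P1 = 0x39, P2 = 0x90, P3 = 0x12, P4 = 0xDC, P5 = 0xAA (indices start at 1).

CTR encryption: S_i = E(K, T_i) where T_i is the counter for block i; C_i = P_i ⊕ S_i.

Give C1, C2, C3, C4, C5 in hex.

C1: T = 0xCC, S = E(K, T) = 0x99; 0x39 ⊕ 0x99 = 0xA0.
C2: T = 0xCD, S = E(K, T) = 0x98; 0x90 ⊕ 0x98 = 0x08.
C3: T = 0xCE, S = E(K, T) = 0x9B; 0x12 ⊕ 0x9B = 0x89.
C4: T = 0xCF, S = E(K, T) = 0x9A; 0xDC ⊕ 0x9A = 0x46.
C5: T = 0xD0, S = E(K, T) = 0x85; 0xAA ⊕ 0x85 = 0x2F.

C1 = 0xA0, C2 = 0x08, C3 = 0x89, C4 = 0x46, C5 = 0x2F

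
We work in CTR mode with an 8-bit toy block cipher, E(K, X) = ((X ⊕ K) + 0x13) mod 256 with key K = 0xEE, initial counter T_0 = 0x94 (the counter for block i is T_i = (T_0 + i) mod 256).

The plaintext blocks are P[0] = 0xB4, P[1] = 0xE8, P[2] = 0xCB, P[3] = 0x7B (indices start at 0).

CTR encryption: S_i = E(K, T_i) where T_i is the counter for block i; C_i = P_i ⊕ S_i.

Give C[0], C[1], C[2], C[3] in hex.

C[0] = 0x39, C[1] = 0x66, C[2] = 0x40, C[3] = 0xF7

C[0]: T = 0x94, S = E(K, T) = 0x8D; 0xB4 ⊕ 0x8D = 0x39.
C[1]: T = 0x95, S = E(K, T) = 0x8E; 0xE8 ⊕ 0x8E = 0x66.
C[2]: T = 0x96, S = E(K, T) = 0x8B; 0xCB ⊕ 0x8B = 0x40.
C[3]: T = 0x97, S = E(K, T) = 0x8C; 0x7B ⊕ 0x8C = 0xF7.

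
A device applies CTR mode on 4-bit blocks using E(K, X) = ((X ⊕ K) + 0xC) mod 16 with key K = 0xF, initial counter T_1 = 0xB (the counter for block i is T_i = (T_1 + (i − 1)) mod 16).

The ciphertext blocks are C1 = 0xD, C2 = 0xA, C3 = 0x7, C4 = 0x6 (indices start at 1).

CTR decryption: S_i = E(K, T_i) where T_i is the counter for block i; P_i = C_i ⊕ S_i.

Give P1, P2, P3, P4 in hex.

P1 = 0xD, P2 = 0x5, P3 = 0x9, P4 = 0xB

P1: T = 0xB, S = E(K, T) = 0x0; 0xD ⊕ 0x0 = 0xD.
P2: T = 0xC, S = E(K, T) = 0xF; 0xA ⊕ 0xF = 0x5.
P3: T = 0xD, S = E(K, T) = 0xE; 0x7 ⊕ 0xE = 0x9.
P4: T = 0xE, S = E(K, T) = 0xD; 0x6 ⊕ 0xD = 0xB.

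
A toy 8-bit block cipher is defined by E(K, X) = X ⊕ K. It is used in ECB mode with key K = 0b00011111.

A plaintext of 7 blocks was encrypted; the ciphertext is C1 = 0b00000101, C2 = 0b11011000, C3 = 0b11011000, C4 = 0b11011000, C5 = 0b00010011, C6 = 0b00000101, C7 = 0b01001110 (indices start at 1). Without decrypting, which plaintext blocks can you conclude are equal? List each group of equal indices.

P1 = P6; P2 = P3 = P4

ECB encrypts each block independently with the same key, so equal ciphertext blocks imply equal plaintext blocks.
C1 = C6 = 0b00000101, so P1 = P6.
C2 = C3 = C4 = 0b11011000, so P2 = P3 = P4.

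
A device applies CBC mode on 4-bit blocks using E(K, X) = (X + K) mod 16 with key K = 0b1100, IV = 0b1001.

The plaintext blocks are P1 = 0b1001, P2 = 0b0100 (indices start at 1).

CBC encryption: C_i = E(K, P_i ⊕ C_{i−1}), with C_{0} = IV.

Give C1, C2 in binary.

C1: P1 ⊕ 0b1001 = 0b0000; E(K, 0b0000) = 0b1100.
C2: P2 ⊕ 0b1100 = 0b1000; E(K, 0b1000) = 0b0100.

C1 = 0b1100, C2 = 0b0100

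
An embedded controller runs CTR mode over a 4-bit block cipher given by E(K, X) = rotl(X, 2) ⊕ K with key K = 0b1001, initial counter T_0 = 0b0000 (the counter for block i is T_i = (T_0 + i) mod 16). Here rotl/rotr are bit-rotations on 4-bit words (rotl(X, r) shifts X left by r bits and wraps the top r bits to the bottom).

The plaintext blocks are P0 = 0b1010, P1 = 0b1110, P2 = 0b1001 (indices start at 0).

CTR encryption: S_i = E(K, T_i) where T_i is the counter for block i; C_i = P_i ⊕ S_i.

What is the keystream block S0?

C0: T = 0b0000, S = E(K, T) = 0b1001; 0b1010 ⊕ 0b1001 = 0b0011.
So S0 = 0b1001.

0b1001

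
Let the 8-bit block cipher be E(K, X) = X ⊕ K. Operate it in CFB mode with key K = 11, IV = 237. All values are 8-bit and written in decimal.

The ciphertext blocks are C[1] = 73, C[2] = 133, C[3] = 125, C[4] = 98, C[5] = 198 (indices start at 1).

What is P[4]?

P[4] = 20

CFB decryption: P_i = C_i ⊕ E(K, C_{i−1}), with C_{0} = IV.
P[4]: E(K, 125) = 118; 98 ⊕ 118 = 20.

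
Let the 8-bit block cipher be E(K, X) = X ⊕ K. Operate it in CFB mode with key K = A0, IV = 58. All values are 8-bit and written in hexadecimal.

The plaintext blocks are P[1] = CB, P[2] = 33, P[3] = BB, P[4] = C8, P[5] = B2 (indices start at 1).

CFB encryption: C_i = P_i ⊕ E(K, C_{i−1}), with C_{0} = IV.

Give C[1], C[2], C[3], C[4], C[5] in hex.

C[1]: E(K, 58) = F8; CB ⊕ F8 = 33.
C[2]: E(K, 33) = 93; 33 ⊕ 93 = A0.
C[3]: E(K, A0) = 00; BB ⊕ 00 = BB.
C[4]: E(K, BB) = 1B; C8 ⊕ 1B = D3.
C[5]: E(K, D3) = 73; B2 ⊕ 73 = C1.

C[1] = 33, C[2] = A0, C[3] = BB, C[4] = D3, C[5] = C1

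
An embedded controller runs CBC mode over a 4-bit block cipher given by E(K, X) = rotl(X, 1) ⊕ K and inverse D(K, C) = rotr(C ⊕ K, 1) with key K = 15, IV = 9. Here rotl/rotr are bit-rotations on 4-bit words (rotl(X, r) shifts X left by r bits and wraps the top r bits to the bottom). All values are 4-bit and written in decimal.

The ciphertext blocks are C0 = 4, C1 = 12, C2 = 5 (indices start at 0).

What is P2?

CBC decryption: P_i = D(K, C_i) ⊕ C_{i−1}, with C_{−1} = IV.
P2: D(K, 5) = 5; 5 ⊕ 12 = 9.

P2 = 9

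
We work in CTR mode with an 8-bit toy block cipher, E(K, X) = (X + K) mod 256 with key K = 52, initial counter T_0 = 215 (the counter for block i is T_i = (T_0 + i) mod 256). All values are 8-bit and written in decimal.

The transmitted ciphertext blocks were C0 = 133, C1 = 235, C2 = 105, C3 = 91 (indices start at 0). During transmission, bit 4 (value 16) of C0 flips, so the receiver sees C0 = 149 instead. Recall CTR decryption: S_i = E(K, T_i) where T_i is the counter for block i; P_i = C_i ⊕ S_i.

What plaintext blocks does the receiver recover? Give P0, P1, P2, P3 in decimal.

P0 = 158, P1 = 231, P2 = 100, P3 = 85

Only C0 changed, to 149. In CTR, a change in C_i flips the same bit in P_i only; the keystream is unaffected. Decrypting the received ciphertext:
P0: T = 215, S = E(K, T) = 11; 149 ⊕ 11 = 158.
P1: T = 216, S = E(K, T) = 12; 235 ⊕ 12 = 231.
P2: T = 217, S = E(K, T) = 13; 105 ⊕ 13 = 100.
P3: T = 218, S = E(K, T) = 14; 91 ⊕ 14 = 85.
Blocks that differ from the original plaintext: P0.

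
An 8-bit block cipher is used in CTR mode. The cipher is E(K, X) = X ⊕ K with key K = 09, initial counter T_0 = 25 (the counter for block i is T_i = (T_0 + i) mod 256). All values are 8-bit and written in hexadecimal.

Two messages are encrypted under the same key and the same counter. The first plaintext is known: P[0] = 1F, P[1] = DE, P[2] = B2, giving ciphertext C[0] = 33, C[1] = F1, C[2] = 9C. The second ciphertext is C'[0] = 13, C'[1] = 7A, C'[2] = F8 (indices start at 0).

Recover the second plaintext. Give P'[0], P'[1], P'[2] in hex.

In CTR with a reused counter, both messages share the same keystream S_i, so C_i ⊕ C'_i = P_i ⊕ P'_i and thus P'_i = P_i ⊕ C_i ⊕ C'_i.
P'[0]: 1F ⊕ 33 ⊕ 13 = 3F.
P'[1]: DE ⊕ F1 ⊕ 7A = 55.
P'[2]: B2 ⊕ 9C ⊕ F8 = D6.

P'[0] = 3F, P'[1] = 55, P'[2] = D6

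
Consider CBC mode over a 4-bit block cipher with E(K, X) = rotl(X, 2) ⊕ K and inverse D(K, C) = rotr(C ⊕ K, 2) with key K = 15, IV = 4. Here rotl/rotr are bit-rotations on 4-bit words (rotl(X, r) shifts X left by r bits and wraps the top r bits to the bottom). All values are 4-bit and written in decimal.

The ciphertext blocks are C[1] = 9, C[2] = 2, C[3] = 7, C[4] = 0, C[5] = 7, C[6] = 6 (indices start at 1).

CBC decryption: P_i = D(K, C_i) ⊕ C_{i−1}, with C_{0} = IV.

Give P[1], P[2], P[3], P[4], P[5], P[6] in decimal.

P[1]: D(K, 9) = 9; 9 ⊕ 4 = 13.
P[2]: D(K, 2) = 7; 7 ⊕ 9 = 14.
P[3]: D(K, 7) = 2; 2 ⊕ 2 = 0.
P[4]: D(K, 0) = 15; 15 ⊕ 7 = 8.
P[5]: D(K, 7) = 2; 2 ⊕ 0 = 2.
P[6]: D(K, 6) = 6; 6 ⊕ 7 = 1.

P[1] = 13, P[2] = 14, P[3] = 0, P[4] = 8, P[5] = 2, P[6] = 1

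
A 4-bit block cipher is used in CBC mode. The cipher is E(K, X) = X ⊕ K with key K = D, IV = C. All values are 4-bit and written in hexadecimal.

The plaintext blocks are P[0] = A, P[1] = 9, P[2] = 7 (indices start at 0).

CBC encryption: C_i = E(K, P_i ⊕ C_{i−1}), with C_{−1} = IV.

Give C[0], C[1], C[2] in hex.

C[0] = B, C[1] = F, C[2] = 5

C[0]: P[0] ⊕ C = 6; E(K, 6) = B.
C[1]: P[1] ⊕ B = 2; E(K, 2) = F.
C[2]: P[2] ⊕ F = 8; E(K, 8) = 5.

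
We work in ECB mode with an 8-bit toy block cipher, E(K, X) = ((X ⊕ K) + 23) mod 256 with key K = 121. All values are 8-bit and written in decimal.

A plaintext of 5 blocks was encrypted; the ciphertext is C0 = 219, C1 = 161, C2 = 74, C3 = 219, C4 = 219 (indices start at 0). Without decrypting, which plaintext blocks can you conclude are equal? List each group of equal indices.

ECB encrypts each block independently with the same key, so equal ciphertext blocks imply equal plaintext blocks.
C0 = C3 = C4 = 219, so P0 = P3 = P4.

P0 = P3 = P4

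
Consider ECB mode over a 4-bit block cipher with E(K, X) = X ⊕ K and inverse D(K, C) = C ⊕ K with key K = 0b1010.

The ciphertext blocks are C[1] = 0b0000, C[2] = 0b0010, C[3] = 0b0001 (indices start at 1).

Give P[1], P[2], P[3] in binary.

ECB decryption: P_i = D(K, C_i).
P[1]: D(K, 0b0000) = 0b1010.
P[2]: D(K, 0b0010) = 0b1000.
P[3]: D(K, 0b0001) = 0b1011.

P[1] = 0b1010, P[2] = 0b1000, P[3] = 0b1011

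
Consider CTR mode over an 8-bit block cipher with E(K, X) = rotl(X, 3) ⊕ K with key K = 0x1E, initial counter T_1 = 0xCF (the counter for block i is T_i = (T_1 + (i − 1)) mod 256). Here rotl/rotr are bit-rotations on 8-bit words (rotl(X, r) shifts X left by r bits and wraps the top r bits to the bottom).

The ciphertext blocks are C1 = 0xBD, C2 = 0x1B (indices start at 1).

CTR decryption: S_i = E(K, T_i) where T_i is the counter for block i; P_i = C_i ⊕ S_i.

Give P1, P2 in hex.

P1: T = 0xCF, S = E(K, T) = 0x60; 0xBD ⊕ 0x60 = 0xDD.
P2: T = 0xD0, S = E(K, T) = 0x98; 0x1B ⊕ 0x98 = 0x83.

P1 = 0xDD, P2 = 0x83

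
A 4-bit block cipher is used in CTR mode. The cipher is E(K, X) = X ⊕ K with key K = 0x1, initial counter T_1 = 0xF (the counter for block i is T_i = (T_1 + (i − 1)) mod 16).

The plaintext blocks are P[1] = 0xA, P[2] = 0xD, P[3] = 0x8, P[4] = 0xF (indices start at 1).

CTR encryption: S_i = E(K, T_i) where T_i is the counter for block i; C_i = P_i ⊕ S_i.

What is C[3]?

C[1]: T = 0xF, S = E(K, T) = 0xE; 0xA ⊕ 0xE = 0x4.
C[2]: T = 0x0, S = E(K, T) = 0x1; 0xD ⊕ 0x1 = 0xC.
C[3]: T = 0x1, S = E(K, T) = 0x0; 0x8 ⊕ 0x0 = 0x8.

C[3] = 0x8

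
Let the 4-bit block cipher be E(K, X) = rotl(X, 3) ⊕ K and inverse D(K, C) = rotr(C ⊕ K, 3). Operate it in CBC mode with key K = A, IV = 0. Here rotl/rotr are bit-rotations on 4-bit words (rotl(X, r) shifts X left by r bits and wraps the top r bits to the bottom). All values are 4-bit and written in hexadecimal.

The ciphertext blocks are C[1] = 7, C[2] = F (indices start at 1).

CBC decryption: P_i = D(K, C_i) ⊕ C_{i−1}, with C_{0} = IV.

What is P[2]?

P[2]: D(K, F) = A; A ⊕ 7 = D.

P[2] = D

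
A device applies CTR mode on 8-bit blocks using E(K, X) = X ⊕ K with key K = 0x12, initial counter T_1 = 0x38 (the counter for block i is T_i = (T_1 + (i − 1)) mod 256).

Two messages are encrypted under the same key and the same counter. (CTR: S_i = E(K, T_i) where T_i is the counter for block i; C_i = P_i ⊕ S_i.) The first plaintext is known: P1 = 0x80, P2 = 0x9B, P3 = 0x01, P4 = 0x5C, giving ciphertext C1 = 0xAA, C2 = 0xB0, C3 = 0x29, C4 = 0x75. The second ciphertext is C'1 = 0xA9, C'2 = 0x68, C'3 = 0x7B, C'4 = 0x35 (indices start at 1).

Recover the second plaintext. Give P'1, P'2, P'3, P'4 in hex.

P'1 = 0x83, P'2 = 0x43, P'3 = 0x53, P'4 = 0x1C

In CTR with a reused counter, both messages share the same keystream S_i, so C_i ⊕ C'_i = P_i ⊕ P'_i and thus P'_i = P_i ⊕ C_i ⊕ C'_i.
P'1: 0x80 ⊕ 0xAA ⊕ 0xA9 = 0x83.
P'2: 0x9B ⊕ 0xB0 ⊕ 0x68 = 0x43.
P'3: 0x01 ⊕ 0x29 ⊕ 0x7B = 0x53.
P'4: 0x5C ⊕ 0x75 ⊕ 0x35 = 0x1C.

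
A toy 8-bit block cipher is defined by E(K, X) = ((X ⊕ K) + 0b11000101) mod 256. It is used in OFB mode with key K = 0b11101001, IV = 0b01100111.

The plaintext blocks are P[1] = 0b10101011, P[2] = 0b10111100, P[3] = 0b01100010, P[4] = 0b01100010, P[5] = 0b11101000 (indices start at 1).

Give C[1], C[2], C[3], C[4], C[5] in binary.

OFB encryption: S_i = E(K, S_{i−1}) with S_{0} = IV; C_i = P_i ⊕ S_i.
C[1]: S = E(K, 0b01100111) = 0b01010011; 0b10101011 ⊕ 0b01010011 = 0b11111000.
C[2]: S = E(K, 0b01010011) = 0b01111111; 0b10111100 ⊕ 0b01111111 = 0b11000011.
C[3]: S = E(K, 0b01111111) = 0b01011011; 0b01100010 ⊕ 0b01011011 = 0b00111001.
C[4]: S = E(K, 0b01011011) = 0b01110111; 0b01100010 ⊕ 0b01110111 = 0b00010101.
C[5]: S = E(K, 0b01110111) = 0b01100011; 0b11101000 ⊕ 0b01100011 = 0b10001011.

C[1] = 0b11111000, C[2] = 0b11000011, C[3] = 0b00111001, C[4] = 0b00010101, C[5] = 0b10001011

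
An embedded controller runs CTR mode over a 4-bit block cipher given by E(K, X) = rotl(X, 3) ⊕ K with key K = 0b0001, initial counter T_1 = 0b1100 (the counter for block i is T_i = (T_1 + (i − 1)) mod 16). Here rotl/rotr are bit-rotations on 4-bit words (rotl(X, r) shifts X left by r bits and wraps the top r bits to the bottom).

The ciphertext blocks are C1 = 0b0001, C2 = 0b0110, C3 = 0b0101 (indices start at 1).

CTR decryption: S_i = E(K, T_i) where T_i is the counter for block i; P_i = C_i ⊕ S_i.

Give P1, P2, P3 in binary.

P1 = 0b0110, P2 = 0b1001, P3 = 0b0011

P1: T = 0b1100, S = E(K, T) = 0b0111; 0b0001 ⊕ 0b0111 = 0b0110.
P2: T = 0b1101, S = E(K, T) = 0b1111; 0b0110 ⊕ 0b1111 = 0b1001.
P3: T = 0b1110, S = E(K, T) = 0b0110; 0b0101 ⊕ 0b0110 = 0b0011.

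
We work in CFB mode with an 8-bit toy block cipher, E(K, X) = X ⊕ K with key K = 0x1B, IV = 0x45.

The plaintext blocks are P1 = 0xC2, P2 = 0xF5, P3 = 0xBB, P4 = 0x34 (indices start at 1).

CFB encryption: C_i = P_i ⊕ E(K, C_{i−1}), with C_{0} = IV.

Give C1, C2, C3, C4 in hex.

C1: E(K, 0x45) = 0x5E; 0xC2 ⊕ 0x5E = 0x9C.
C2: E(K, 0x9C) = 0x87; 0xF5 ⊕ 0x87 = 0x72.
C3: E(K, 0x72) = 0x69; 0xBB ⊕ 0x69 = 0xD2.
C4: E(K, 0xD2) = 0xC9; 0x34 ⊕ 0xC9 = 0xFD.

C1 = 0x9C, C2 = 0x72, C3 = 0xD2, C4 = 0xFD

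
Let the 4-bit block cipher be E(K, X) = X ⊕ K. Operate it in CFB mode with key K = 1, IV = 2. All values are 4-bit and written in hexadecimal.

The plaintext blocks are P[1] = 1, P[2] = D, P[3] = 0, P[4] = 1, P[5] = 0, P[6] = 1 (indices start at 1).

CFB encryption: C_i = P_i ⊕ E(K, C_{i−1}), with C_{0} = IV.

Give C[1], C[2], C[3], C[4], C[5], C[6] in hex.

C[1]: E(K, 2) = 3; 1 ⊕ 3 = 2.
C[2]: E(K, 2) = 3; D ⊕ 3 = E.
C[3]: E(K, E) = F; 0 ⊕ F = F.
C[4]: E(K, F) = E; 1 ⊕ E = F.
C[5]: E(K, F) = E; 0 ⊕ E = E.
C[6]: E(K, E) = F; 1 ⊕ F = E.

C[1] = 2, C[2] = E, C[3] = F, C[4] = F, C[5] = E, C[6] = E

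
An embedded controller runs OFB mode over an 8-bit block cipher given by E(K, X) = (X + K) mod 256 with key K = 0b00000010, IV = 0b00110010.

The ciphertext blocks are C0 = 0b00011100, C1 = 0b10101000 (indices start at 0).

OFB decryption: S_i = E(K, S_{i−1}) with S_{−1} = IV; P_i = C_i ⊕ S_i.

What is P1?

P1 = 0b10011110

P0: S = E(K, 0b00110010) = 0b00110100; 0b00011100 ⊕ 0b00110100 = 0b00101000.
P1: S = E(K, 0b00110100) = 0b00110110; 0b10101000 ⊕ 0b00110110 = 0b10011110.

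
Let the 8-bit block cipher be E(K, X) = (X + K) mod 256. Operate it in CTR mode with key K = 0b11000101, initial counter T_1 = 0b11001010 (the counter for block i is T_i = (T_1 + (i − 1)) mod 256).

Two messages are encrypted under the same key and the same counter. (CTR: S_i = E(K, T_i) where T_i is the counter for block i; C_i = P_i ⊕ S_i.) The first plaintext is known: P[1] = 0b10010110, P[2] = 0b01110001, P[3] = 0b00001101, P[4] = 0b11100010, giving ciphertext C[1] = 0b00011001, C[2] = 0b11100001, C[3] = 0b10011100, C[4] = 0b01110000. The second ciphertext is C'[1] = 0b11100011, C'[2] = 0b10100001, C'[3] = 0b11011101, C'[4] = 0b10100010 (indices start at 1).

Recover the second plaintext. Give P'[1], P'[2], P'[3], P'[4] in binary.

P'[1] = 0b01101100, P'[2] = 0b00110001, P'[3] = 0b01001100, P'[4] = 0b00110000

In CTR with a reused counter, both messages share the same keystream S_i, so C_i ⊕ C'_i = P_i ⊕ P'_i and thus P'_i = P_i ⊕ C_i ⊕ C'_i.
P'[1]: 0b10010110 ⊕ 0b00011001 ⊕ 0b11100011 = 0b01101100.
P'[2]: 0b01110001 ⊕ 0b11100001 ⊕ 0b10100001 = 0b00110001.
P'[3]: 0b00001101 ⊕ 0b10011100 ⊕ 0b11011101 = 0b01001100.
P'[4]: 0b11100010 ⊕ 0b01110000 ⊕ 0b10100010 = 0b00110000.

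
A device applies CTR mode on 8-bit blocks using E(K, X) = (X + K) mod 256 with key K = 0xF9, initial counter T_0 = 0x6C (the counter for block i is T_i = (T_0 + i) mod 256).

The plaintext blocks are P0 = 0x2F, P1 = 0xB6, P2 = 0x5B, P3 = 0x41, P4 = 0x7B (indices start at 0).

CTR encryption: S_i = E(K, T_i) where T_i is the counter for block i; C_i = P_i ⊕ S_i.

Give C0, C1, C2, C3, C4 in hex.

C0 = 0x4A, C1 = 0xD0, C2 = 0x3C, C3 = 0x29, C4 = 0x12

C0: T = 0x6C, S = E(K, T) = 0x65; 0x2F ⊕ 0x65 = 0x4A.
C1: T = 0x6D, S = E(K, T) = 0x66; 0xB6 ⊕ 0x66 = 0xD0.
C2: T = 0x6E, S = E(K, T) = 0x67; 0x5B ⊕ 0x67 = 0x3C.
C3: T = 0x6F, S = E(K, T) = 0x68; 0x41 ⊕ 0x68 = 0x29.
C4: T = 0x70, S = E(K, T) = 0x69; 0x7B ⊕ 0x69 = 0x12.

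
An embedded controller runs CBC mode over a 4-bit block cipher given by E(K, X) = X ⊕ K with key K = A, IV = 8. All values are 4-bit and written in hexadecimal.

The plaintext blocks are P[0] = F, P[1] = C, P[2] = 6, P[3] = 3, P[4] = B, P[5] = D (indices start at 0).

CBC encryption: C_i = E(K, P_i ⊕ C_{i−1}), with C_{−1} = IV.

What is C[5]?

C[0]: P[0] ⊕ 8 = 7; E(K, 7) = D.
C[1]: P[1] ⊕ D = 1; E(K, 1) = B.
C[2]: P[2] ⊕ B = D; E(K, D) = 7.
C[3]: P[3] ⊕ 7 = 4; E(K, 4) = E.
C[4]: P[4] ⊕ E = 5; E(K, 5) = F.
C[5]: P[5] ⊕ F = 2; E(K, 2) = 8.

C[5] = 8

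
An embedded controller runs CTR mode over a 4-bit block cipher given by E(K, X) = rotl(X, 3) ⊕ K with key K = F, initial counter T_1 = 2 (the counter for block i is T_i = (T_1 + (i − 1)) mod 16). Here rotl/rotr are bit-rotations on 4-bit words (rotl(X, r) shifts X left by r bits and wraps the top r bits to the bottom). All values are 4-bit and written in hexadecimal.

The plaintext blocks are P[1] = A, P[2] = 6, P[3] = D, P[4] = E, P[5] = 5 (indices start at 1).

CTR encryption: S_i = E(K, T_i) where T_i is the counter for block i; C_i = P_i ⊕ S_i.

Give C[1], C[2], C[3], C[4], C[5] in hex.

C[1] = 4, C[2] = 0, C[3] = 0, C[4] = B, C[5] = 9

C[1]: T = 2, S = E(K, T) = E; A ⊕ E = 4.
C[2]: T = 3, S = E(K, T) = 6; 6 ⊕ 6 = 0.
C[3]: T = 4, S = E(K, T) = D; D ⊕ D = 0.
C[4]: T = 5, S = E(K, T) = 5; E ⊕ 5 = B.
C[5]: T = 6, S = E(K, T) = C; 5 ⊕ C = 9.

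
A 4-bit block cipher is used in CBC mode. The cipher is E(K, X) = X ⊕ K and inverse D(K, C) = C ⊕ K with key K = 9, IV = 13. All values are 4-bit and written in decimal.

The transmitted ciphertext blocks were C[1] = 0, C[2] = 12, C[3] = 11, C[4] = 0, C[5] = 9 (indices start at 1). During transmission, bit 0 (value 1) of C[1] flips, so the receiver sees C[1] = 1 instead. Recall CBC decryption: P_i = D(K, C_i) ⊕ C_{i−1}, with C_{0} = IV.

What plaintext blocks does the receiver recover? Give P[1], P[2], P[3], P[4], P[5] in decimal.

Only C[1] changed, to 1. In CBC, a change in C_i garbles P_i and flips the same bit in P_{i+1}. Decrypting the received ciphertext:
P[1]: D(K, 1) = 8; 8 ⊕ 13 = 5.
P[2]: D(K, 12) = 5; 5 ⊕ 1 = 4.
P[3]: D(K, 11) = 2; 2 ⊕ 12 = 14.
P[4]: D(K, 0) = 9; 9 ⊕ 11 = 2.
P[5]: D(K, 9) = 0; 0 ⊕ 0 = 0.
Blocks that differ from the original plaintext: P[1], P[2].

P[1] = 5, P[2] = 4, P[3] = 14, P[4] = 2, P[5] = 0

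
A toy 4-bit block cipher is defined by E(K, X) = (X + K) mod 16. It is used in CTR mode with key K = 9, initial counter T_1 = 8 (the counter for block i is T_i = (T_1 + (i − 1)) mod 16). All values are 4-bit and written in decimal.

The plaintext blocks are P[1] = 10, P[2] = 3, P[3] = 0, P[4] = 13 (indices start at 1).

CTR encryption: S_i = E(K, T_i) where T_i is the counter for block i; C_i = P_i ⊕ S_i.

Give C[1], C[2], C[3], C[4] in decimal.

C[1]: T = 8, S = E(K, T) = 1; 10 ⊕ 1 = 11.
C[2]: T = 9, S = E(K, T) = 2; 3 ⊕ 2 = 1.
C[3]: T = 10, S = E(K, T) = 3; 0 ⊕ 3 = 3.
C[4]: T = 11, S = E(K, T) = 4; 13 ⊕ 4 = 9.

C[1] = 11, C[2] = 1, C[3] = 3, C[4] = 9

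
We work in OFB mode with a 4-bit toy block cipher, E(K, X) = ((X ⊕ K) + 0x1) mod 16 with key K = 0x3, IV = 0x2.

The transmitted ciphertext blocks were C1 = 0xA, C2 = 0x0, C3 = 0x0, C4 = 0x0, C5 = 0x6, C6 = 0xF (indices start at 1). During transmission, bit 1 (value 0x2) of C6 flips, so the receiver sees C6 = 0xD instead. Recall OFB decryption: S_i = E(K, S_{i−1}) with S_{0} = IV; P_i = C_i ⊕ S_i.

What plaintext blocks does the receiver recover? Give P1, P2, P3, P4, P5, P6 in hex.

P1 = 0x8, P2 = 0x2, P3 = 0x2, P4 = 0x2, P5 = 0x4, P6 = 0xF

Only C6 changed, to 0xD. In OFB, a change in C_i flips the same bit in P_i only; the keystream is unaffected. Decrypting the received ciphertext:
P1: S = E(K, 0x2) = 0x2; 0xA ⊕ 0x2 = 0x8.
P2: S = E(K, 0x2) = 0x2; 0x0 ⊕ 0x2 = 0x2.
P3: S = E(K, 0x2) = 0x2; 0x0 ⊕ 0x2 = 0x2.
P4: S = E(K, 0x2) = 0x2; 0x0 ⊕ 0x2 = 0x2.
P5: S = E(K, 0x2) = 0x2; 0x6 ⊕ 0x2 = 0x4.
P6: S = E(K, 0x2) = 0x2; 0xD ⊕ 0x2 = 0xF.
Blocks that differ from the original plaintext: P6.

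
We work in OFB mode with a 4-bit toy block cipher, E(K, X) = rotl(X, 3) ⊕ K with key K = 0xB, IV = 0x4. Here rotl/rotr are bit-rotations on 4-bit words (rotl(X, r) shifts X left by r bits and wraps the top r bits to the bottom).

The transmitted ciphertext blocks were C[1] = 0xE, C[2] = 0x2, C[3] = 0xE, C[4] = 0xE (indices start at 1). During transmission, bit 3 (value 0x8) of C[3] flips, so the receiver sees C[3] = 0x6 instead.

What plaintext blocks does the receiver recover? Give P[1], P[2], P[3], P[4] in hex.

P[1] = 0x7, P[2] = 0x5, P[3] = 0x6, P[4] = 0x5

OFB decryption: S_i = E(K, S_{i−1}) with S_{0} = IV; P_i = C_i ⊕ S_i.
Only C[3] changed, to 0x6. In OFB, a change in C_i flips the same bit in P_i only; the keystream is unaffected. Decrypting the received ciphertext:
P[1]: S = E(K, 0x4) = 0x9; 0xE ⊕ 0x9 = 0x7.
P[2]: S = E(K, 0x9) = 0x7; 0x2 ⊕ 0x7 = 0x5.
P[3]: S = E(K, 0x7) = 0x0; 0x6 ⊕ 0x0 = 0x6.
P[4]: S = E(K, 0x0) = 0xB; 0xE ⊕ 0xB = 0x5.
Blocks that differ from the original plaintext: P[3].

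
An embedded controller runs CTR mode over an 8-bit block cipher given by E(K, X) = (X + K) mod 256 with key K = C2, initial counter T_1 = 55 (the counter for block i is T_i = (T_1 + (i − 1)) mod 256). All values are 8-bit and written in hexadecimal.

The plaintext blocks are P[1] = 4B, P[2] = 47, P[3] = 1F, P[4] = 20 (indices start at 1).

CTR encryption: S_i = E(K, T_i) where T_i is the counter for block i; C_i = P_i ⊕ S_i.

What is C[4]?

C[4] = 3A

C[1]: T = 55, S = E(K, T) = 17; 4B ⊕ 17 = 5C.
C[2]: T = 56, S = E(K, T) = 18; 47 ⊕ 18 = 5F.
C[3]: T = 57, S = E(K, T) = 19; 1F ⊕ 19 = 06.
C[4]: T = 58, S = E(K, T) = 1A; 20 ⊕ 1A = 3A.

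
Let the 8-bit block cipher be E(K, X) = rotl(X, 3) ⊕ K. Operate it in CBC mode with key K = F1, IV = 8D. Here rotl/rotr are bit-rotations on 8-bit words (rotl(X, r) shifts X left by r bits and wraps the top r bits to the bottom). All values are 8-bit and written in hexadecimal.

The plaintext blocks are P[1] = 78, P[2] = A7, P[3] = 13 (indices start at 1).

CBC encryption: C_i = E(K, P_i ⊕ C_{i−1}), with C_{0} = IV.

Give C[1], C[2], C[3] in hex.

C[1]: P[1] ⊕ 8D = F5; E(K, F5) = 5E.
C[2]: P[2] ⊕ 5E = F9; E(K, F9) = 3E.
C[3]: P[3] ⊕ 3E = 2D; E(K, 2D) = 98.

C[1] = 5E, C[2] = 3E, C[3] = 98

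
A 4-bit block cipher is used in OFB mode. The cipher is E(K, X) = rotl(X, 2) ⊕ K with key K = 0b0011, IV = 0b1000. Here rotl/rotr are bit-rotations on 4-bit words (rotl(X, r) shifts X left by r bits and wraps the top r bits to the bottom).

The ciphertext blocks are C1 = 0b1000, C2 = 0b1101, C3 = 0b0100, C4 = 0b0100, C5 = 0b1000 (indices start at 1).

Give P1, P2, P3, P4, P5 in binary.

OFB decryption: S_i = E(K, S_{i−1}) with S_{0} = IV; P_i = C_i ⊕ S_i.
P1: S = E(K, 0b1000) = 0b0001; 0b1000 ⊕ 0b0001 = 0b1001.
P2: S = E(K, 0b0001) = 0b0111; 0b1101 ⊕ 0b0111 = 0b1010.
P3: S = E(K, 0b0111) = 0b1110; 0b0100 ⊕ 0b1110 = 0b1010.
P4: S = E(K, 0b1110) = 0b1000; 0b0100 ⊕ 0b1000 = 0b1100.
P5: S = E(K, 0b1000) = 0b0001; 0b1000 ⊕ 0b0001 = 0b1001.

P1 = 0b1001, P2 = 0b1010, P3 = 0b1010, P4 = 0b1100, P5 = 0b1001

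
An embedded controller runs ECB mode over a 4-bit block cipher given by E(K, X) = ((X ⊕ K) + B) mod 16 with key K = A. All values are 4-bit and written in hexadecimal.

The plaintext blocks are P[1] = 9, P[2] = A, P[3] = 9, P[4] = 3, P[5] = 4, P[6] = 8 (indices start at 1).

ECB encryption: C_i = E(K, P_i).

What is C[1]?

C[1] = E

C[1]: E(K, 9) = E.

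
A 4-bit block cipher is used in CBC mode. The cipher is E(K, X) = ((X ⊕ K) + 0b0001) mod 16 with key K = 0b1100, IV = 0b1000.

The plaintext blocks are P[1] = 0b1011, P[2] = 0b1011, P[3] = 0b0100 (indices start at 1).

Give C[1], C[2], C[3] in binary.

CBC encryption: C_i = E(K, P_i ⊕ C_{i−1}), with C_{0} = IV.
C[1]: P[1] ⊕ 0b1000 = 0b0011; E(K, 0b0011) = 0b0000.
C[2]: P[2] ⊕ 0b0000 = 0b1011; E(K, 0b1011) = 0b1000.
C[3]: P[3] ⊕ 0b1000 = 0b1100; E(K, 0b1100) = 0b0001.

C[1] = 0b0000, C[2] = 0b1000, C[3] = 0b0001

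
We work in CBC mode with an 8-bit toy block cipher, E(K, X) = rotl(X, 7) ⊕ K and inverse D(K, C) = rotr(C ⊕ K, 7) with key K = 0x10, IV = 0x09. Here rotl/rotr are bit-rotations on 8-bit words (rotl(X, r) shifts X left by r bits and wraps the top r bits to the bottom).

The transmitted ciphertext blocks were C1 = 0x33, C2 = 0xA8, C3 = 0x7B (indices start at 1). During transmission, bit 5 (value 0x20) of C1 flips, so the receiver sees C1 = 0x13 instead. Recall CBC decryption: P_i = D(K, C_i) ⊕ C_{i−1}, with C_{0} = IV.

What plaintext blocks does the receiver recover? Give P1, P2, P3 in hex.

P1 = 0x0F, P2 = 0x62, P3 = 0x7E

Only C1 changed, to 0x13. In CBC, a change in C_i garbles P_i and flips the same bit in P_{i+1}. Decrypting the received ciphertext:
P1: D(K, 0x13) = 0x06; 0x06 ⊕ 0x09 = 0x0F.
P2: D(K, 0xA8) = 0x71; 0x71 ⊕ 0x13 = 0x62.
P3: D(K, 0x7B) = 0xD6; 0xD6 ⊕ 0xA8 = 0x7E.
Blocks that differ from the original plaintext: P1, P2.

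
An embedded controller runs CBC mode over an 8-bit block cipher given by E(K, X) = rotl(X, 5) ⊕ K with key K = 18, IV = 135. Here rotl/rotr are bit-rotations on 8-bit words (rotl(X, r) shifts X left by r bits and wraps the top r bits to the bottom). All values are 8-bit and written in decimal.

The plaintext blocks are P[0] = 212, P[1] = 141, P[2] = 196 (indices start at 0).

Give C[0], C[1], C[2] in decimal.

CBC encryption: C_i = E(K, P_i ⊕ C_{i−1}), with C_{−1} = IV.
C[0]: P[0] ⊕ 135 = 83; E(K, 83) = 120.
C[1]: P[1] ⊕ 120 = 245; E(K, 245) = 172.
C[2]: P[2] ⊕ 172 = 104; E(K, 104) = 31.

C[0] = 120, C[1] = 172, C[2] = 31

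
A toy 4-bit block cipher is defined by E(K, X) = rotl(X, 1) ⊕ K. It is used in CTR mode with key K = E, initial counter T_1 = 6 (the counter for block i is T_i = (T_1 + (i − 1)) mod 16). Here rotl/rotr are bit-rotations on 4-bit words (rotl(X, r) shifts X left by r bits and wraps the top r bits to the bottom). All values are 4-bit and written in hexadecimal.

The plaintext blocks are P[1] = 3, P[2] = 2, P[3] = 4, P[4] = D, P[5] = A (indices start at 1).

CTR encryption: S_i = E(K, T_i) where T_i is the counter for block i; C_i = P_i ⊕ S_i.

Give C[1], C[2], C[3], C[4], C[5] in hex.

C[1]: T = 6, S = E(K, T) = 2; 3 ⊕ 2 = 1.
C[2]: T = 7, S = E(K, T) = 0; 2 ⊕ 0 = 2.
C[3]: T = 8, S = E(K, T) = F; 4 ⊕ F = B.
C[4]: T = 9, S = E(K, T) = D; D ⊕ D = 0.
C[5]: T = A, S = E(K, T) = B; A ⊕ B = 1.

C[1] = 1, C[2] = 2, C[3] = B, C[4] = 0, C[5] = 1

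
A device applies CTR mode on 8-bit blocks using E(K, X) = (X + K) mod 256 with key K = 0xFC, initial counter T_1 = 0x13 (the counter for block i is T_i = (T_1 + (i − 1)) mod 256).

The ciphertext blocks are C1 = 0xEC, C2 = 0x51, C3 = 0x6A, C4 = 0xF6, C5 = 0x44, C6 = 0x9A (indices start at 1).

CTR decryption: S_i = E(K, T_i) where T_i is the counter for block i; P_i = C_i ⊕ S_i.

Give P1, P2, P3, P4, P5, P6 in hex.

P1 = 0xE3, P2 = 0x41, P3 = 0x7B, P4 = 0xE4, P5 = 0x57, P6 = 0x8E

P1: T = 0x13, S = E(K, T) = 0x0F; 0xEC ⊕ 0x0F = 0xE3.
P2: T = 0x14, S = E(K, T) = 0x10; 0x51 ⊕ 0x10 = 0x41.
P3: T = 0x15, S = E(K, T) = 0x11; 0x6A ⊕ 0x11 = 0x7B.
P4: T = 0x16, S = E(K, T) = 0x12; 0xF6 ⊕ 0x12 = 0xE4.
P5: T = 0x17, S = E(K, T) = 0x13; 0x44 ⊕ 0x13 = 0x57.
P6: T = 0x18, S = E(K, T) = 0x14; 0x9A ⊕ 0x14 = 0x8E.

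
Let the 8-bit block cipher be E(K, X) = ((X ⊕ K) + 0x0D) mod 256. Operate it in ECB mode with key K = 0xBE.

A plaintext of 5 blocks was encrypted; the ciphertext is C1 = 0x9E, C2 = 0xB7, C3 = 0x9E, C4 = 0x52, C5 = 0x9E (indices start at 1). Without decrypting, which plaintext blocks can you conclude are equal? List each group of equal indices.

ECB encrypts each block independently with the same key, so equal ciphertext blocks imply equal plaintext blocks.
C1 = C3 = C5 = 0x9E, so P1 = P3 = P5.

P1 = P3 = P5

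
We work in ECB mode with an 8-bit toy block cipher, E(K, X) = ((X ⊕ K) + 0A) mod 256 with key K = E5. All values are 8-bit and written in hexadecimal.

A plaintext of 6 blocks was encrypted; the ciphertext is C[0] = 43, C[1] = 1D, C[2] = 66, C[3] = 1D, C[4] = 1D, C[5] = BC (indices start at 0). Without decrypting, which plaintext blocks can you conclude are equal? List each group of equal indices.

ECB encrypts each block independently with the same key, so equal ciphertext blocks imply equal plaintext blocks.
C[1] = C[3] = C[4] = 1D, so P[1] = P[3] = P[4].

P[1] = P[3] = P[4]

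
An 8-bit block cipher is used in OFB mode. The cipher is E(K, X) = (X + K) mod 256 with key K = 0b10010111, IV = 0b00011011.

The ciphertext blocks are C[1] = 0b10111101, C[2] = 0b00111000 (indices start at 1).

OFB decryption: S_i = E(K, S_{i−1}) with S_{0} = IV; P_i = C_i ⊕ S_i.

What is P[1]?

P[1] = 0b00001111

P[1]: S = E(K, 0b00011011) = 0b10110010; 0b10111101 ⊕ 0b10110010 = 0b00001111.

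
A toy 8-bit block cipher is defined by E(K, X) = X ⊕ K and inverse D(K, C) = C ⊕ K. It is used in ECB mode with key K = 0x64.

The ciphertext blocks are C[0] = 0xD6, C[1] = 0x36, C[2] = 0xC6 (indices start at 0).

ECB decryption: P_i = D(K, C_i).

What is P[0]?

P[0] = 0xB2

P[0]: D(K, 0xD6) = 0xB2.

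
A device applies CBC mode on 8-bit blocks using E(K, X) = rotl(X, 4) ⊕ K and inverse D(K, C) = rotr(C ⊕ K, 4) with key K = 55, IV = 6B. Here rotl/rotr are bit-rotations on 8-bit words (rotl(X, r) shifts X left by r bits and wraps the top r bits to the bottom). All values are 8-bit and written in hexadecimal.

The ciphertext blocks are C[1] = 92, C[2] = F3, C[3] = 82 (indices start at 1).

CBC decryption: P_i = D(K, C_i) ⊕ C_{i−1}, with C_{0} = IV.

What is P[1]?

P[1] = 17

P[1]: D(K, 92) = 7C; 7C ⊕ 6B = 17.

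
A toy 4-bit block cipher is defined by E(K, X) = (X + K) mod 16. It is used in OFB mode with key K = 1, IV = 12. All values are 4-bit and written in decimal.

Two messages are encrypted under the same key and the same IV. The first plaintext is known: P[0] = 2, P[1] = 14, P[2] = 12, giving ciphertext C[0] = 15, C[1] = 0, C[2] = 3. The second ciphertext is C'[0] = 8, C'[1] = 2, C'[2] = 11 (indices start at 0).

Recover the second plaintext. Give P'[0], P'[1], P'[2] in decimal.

P'[0] = 5, P'[1] = 12, P'[2] = 4

In OFB with a reused IV, both messages share the same keystream S_i, so C_i ⊕ C'_i = P_i ⊕ P'_i and thus P'_i = P_i ⊕ C_i ⊕ C'_i.
P'[0]: 2 ⊕ 15 ⊕ 8 = 5.
P'[1]: 14 ⊕ 0 ⊕ 2 = 12.
P'[2]: 12 ⊕ 3 ⊕ 11 = 4.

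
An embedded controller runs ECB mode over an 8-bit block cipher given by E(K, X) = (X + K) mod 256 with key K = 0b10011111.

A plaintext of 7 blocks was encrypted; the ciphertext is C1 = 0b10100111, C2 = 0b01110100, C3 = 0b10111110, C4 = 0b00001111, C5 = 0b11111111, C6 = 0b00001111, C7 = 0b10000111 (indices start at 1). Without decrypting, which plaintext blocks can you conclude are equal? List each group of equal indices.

P4 = P6

ECB encrypts each block independently with the same key, so equal ciphertext blocks imply equal plaintext blocks.
C4 = C6 = 0b00001111, so P4 = P6.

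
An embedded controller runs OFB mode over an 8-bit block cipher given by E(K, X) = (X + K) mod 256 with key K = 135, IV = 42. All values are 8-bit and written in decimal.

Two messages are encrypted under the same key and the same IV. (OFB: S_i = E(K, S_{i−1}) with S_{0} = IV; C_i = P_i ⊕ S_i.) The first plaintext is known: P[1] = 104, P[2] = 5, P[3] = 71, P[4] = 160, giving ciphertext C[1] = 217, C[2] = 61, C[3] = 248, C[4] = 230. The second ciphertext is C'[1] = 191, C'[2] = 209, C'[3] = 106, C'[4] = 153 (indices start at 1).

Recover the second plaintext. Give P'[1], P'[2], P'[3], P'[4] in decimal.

In OFB with a reused IV, both messages share the same keystream S_i, so C_i ⊕ C'_i = P_i ⊕ P'_i and thus P'_i = P_i ⊕ C_i ⊕ C'_i.
P'[1]: 104 ⊕ 217 ⊕ 191 = 14.
P'[2]: 5 ⊕ 61 ⊕ 209 = 233.
P'[3]: 71 ⊕ 248 ⊕ 106 = 213.
P'[4]: 160 ⊕ 230 ⊕ 153 = 223.

P'[1] = 14, P'[2] = 233, P'[3] = 213, P'[4] = 223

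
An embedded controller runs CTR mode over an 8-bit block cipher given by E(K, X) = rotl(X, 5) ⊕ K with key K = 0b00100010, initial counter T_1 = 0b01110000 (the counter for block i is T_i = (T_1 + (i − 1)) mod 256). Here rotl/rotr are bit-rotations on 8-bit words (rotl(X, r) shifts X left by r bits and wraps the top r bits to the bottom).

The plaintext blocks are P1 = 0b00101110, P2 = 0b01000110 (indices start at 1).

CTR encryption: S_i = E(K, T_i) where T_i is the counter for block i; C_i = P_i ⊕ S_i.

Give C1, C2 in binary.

C1: T = 0b01110000, S = E(K, T) = 0b00101100; 0b00101110 ⊕ 0b00101100 = 0b00000010.
C2: T = 0b01110001, S = E(K, T) = 0b00001100; 0b01000110 ⊕ 0b00001100 = 0b01001010.

C1 = 0b00000010, C2 = 0b01001010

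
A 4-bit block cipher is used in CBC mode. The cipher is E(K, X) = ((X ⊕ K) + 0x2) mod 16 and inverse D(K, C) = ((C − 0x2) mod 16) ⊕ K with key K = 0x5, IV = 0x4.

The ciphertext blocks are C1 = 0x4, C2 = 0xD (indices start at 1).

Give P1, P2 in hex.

CBC decryption: P_i = D(K, C_i) ⊕ C_{i−1}, with C_{0} = IV.
P1: D(K, 0x4) = 0x7; 0x7 ⊕ 0x4 = 0x3.
P2: D(K, 0xD) = 0xE; 0xE ⊕ 0x4 = 0xA.

P1 = 0x3, P2 = 0xA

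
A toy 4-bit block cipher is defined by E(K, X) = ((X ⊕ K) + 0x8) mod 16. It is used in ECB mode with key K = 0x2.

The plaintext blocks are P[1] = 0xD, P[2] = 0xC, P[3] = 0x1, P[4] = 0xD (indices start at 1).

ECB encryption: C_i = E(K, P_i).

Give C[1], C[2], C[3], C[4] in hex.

C[1] = 0x7, C[2] = 0x6, C[3] = 0xB, C[4] = 0x7

C[1]: E(K, 0xD) = 0x7.
C[2]: E(K, 0xC) = 0x6.
C[3]: E(K, 0x1) = 0xB.
C[4]: E(K, 0xD) = 0x7.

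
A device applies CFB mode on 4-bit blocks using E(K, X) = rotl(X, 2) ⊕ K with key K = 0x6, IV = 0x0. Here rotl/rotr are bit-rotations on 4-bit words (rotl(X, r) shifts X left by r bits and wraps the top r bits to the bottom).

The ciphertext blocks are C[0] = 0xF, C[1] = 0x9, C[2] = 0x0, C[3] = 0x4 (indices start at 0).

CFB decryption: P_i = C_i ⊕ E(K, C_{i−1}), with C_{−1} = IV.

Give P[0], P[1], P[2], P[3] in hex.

P[0] = 0x9, P[1] = 0x0, P[2] = 0x0, P[3] = 0x2

P[0]: E(K, 0x0) = 0x6; 0xF ⊕ 0x6 = 0x9.
P[1]: E(K, 0xF) = 0x9; 0x9 ⊕ 0x9 = 0x0.
P[2]: E(K, 0x9) = 0x0; 0x0 ⊕ 0x0 = 0x0.
P[3]: E(K, 0x0) = 0x6; 0x4 ⊕ 0x6 = 0x2.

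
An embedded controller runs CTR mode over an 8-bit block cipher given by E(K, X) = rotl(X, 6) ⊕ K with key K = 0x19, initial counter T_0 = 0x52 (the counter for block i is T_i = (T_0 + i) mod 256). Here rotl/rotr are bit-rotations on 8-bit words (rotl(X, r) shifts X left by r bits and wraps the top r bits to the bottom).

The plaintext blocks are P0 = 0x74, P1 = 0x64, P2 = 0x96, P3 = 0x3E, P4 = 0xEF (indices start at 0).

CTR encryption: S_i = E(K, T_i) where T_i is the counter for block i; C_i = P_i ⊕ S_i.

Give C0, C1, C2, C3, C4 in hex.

C0 = 0xF9, C1 = 0xA9, C2 = 0x9A, C3 = 0x72, C4 = 0x63

C0: T = 0x52, S = E(K, T) = 0x8D; 0x74 ⊕ 0x8D = 0xF9.
C1: T = 0x53, S = E(K, T) = 0xCD; 0x64 ⊕ 0xCD = 0xA9.
C2: T = 0x54, S = E(K, T) = 0x0C; 0x96 ⊕ 0x0C = 0x9A.
C3: T = 0x55, S = E(K, T) = 0x4C; 0x3E ⊕ 0x4C = 0x72.
C4: T = 0x56, S = E(K, T) = 0x8C; 0xEF ⊕ 0x8C = 0x63.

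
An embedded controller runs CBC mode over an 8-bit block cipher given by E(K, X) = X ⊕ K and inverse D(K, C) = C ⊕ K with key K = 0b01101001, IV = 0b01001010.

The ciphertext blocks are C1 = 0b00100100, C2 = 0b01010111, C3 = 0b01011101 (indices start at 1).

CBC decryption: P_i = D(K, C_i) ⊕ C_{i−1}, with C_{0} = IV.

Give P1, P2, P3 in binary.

P1 = 0b00000111, P2 = 0b00011010, P3 = 0b01100011

P1: D(K, 0b00100100) = 0b01001101; 0b01001101 ⊕ 0b01001010 = 0b00000111.
P2: D(K, 0b01010111) = 0b00111110; 0b00111110 ⊕ 0b00100100 = 0b00011010.
P3: D(K, 0b01011101) = 0b00110100; 0b00110100 ⊕ 0b01010111 = 0b01100011.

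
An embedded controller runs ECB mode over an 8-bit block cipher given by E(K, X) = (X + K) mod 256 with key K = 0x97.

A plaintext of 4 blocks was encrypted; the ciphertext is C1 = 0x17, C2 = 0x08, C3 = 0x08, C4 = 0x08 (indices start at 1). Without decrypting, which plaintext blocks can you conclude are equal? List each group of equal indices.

ECB encrypts each block independently with the same key, so equal ciphertext blocks imply equal plaintext blocks.
C2 = C3 = C4 = 0x08, so P2 = P3 = P4.

P2 = P3 = P4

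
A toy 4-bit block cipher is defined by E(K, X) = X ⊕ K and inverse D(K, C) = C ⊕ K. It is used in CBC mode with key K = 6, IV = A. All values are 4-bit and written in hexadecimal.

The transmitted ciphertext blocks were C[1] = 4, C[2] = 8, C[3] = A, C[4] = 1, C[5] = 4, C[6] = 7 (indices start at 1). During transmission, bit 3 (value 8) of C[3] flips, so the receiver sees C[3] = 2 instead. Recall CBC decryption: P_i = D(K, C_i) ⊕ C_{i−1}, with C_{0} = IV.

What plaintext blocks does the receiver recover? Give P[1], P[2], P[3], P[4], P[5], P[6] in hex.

P[1] = 8, P[2] = A, P[3] = C, P[4] = 5, P[5] = 3, P[6] = 5

Only C[3] changed, to 2. In CBC, a change in C_i garbles P_i and flips the same bit in P_{i+1}. Decrypting the received ciphertext:
P[1]: D(K, 4) = 2; 2 ⊕ A = 8.
P[2]: D(K, 8) = E; E ⊕ 4 = A.
P[3]: D(K, 2) = 4; 4 ⊕ 8 = C.
P[4]: D(K, 1) = 7; 7 ⊕ 2 = 5.
P[5]: D(K, 4) = 2; 2 ⊕ 1 = 3.
P[6]: D(K, 7) = 1; 1 ⊕ 4 = 5.
Blocks that differ from the original plaintext: P[3], P[4].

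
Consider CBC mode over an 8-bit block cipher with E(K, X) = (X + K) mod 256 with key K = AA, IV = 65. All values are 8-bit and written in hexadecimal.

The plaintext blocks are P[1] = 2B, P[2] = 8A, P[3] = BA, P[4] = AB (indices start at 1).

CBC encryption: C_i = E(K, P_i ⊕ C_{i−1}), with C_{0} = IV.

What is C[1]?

C[1]: P[1] ⊕ 65 = 4E; E(K, 4E) = F8.

C[1] = F8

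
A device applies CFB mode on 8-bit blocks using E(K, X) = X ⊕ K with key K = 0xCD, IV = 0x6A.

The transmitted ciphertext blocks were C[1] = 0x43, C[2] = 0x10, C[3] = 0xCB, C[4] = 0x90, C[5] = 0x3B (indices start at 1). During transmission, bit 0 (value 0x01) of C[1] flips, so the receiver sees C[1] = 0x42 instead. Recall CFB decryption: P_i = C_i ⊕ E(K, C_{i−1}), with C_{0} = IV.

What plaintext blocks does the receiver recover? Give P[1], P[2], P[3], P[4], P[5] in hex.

Only C[1] changed, to 0x42. In CFB, a change in C_i flips the same bit in P_i and garbles P_{i+1}. Decrypting the received ciphertext:
P[1]: E(K, 0x6A) = 0xA7; 0x42 ⊕ 0xA7 = 0xE5.
P[2]: E(K, 0x42) = 0x8F; 0x10 ⊕ 0x8F = 0x9F.
P[3]: E(K, 0x10) = 0xDD; 0xCB ⊕ 0xDD = 0x16.
P[4]: E(K, 0xCB) = 0x06; 0x90 ⊕ 0x06 = 0x96.
P[5]: E(K, 0x90) = 0x5D; 0x3B ⊕ 0x5D = 0x66.
Blocks that differ from the original plaintext: P[1], P[2].

P[1] = 0xE5, P[2] = 0x9F, P[3] = 0x16, P[4] = 0x96, P[5] = 0x66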